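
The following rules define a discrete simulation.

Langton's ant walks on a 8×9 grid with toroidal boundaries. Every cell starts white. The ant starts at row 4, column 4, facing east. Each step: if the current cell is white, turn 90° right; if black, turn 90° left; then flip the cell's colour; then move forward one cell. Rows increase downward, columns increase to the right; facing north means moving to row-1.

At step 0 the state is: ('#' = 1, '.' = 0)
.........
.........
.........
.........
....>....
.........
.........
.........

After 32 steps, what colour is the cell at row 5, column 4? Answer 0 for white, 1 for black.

step 0: .........
.........
.........
.........
....>....
.........
.........
.........
step 1: .........
.........
.........
.........
....#....
....v....
.........
.........
step 2: .........
.........
.........
.........
....#....
...<#....
.........
.........
step 3: .........
.........
.........
.........
...^#....
...##....
.........
.........
step 4: .........
.........
.........
.........
...#>....
...##....
.........
.........
step 5: .........
.........
.........
....^....
...#.....
...##....
.........
.........
step 6: .........
.........
.........
....#>...
...#.....
...##....
.........
.........
step 7: .........
.........
.........
....##...
...#.v...
...##....
.........
.........
step 8: .........
.........
.........
....##...
...#<#...
...##....
.........
.........
step 9: .........
.........
.........
....^#...
...###...
...##....
.........
.........
step 10: .........
.........
.........
...<.#...
...###...
...##....
.........
.........
step 11: .........
.........
...^.....
...#.#...
...###...
...##....
.........
.........
step 12: .........
.........
...#>....
...#.#...
...###...
...##....
.........
.........
step 13: .........
.........
...##....
...#v#...
...###...
...##....
.........
.........
step 14: .........
.........
...##....
...<##...
...###...
...##....
.........
.........
step 15: .........
.........
...##....
....##...
...v##...
...##....
.........
.........
step 16: .........
.........
...##....
....##...
....>#...
...##....
.........
.........
step 17: .........
.........
...##....
....^#...
.....#...
...##....
.........
.........
step 18: .........
.........
...##....
...<.#...
.....#...
...##....
.........
.........
step 19: .........
.........
...^#....
...#.#...
.....#...
...##....
.........
.........
step 20: .........
.........
..<.#....
...#.#...
.....#...
...##....
.........
.........
step 21: .........
..^......
..#.#....
...#.#...
.....#...
...##....
.........
.........
step 22: .........
..#>.....
..#.#....
...#.#...
.....#...
...##....
.........
.........
step 23: .........
..##.....
..#v#....
...#.#...
.....#...
...##....
.........
.........
step 24: .........
..##.....
..<##....
...#.#...
.....#...
...##....
.........
.........
step 25: .........
..##.....
...##....
..v#.#...
.....#...
...##....
.........
.........
step 26: .........
..##.....
...##....
.<##.#...
.....#...
...##....
.........
.........
step 27: .........
..##.....
.^.##....
.###.#...
.....#...
...##....
.........
.........
step 28: .........
..##.....
.#>##....
.###.#...
.....#...
...##....
.........
.........
step 29: .........
..##.....
.####....
.#v#.#...
.....#...
...##....
.........
.........
step 30: .........
..##.....
.####....
.#.>.#...
.....#...
...##....
.........
.........
step 31: .........
..##.....
.##^#....
.#...#...
.....#...
...##....
.........
.........
step 32: .........
..##.....
.#<.#....
.#...#...
.....#...
...##....
.........
.........

1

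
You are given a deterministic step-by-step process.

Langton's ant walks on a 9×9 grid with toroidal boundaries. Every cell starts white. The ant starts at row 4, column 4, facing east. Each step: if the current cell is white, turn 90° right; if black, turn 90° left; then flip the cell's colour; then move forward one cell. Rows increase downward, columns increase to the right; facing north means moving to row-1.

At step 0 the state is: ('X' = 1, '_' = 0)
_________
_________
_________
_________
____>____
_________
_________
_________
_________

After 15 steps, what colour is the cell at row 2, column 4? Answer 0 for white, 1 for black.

gen 0: _________
_________
_________
_________
____>____
_________
_________
_________
_________
gen 1: _________
_________
_________
_________
____X____
____v____
_________
_________
_________
gen 2: _________
_________
_________
_________
____X____
___<X____
_________
_________
_________
gen 3: _________
_________
_________
_________
___^X____
___XX____
_________
_________
_________
gen 4: _________
_________
_________
_________
___X>____
___XX____
_________
_________
_________
gen 5: _________
_________
_________
____^____
___X_____
___XX____
_________
_________
_________
gen 6: _________
_________
_________
____X>___
___X_____
___XX____
_________
_________
_________
gen 7: _________
_________
_________
____XX___
___X_v___
___XX____
_________
_________
_________
gen 8: _________
_________
_________
____XX___
___X<X___
___XX____
_________
_________
_________
gen 9: _________
_________
_________
____^X___
___XXX___
___XX____
_________
_________
_________
gen 10: _________
_________
_________
___<_X___
___XXX___
___XX____
_________
_________
_________
gen 11: _________
_________
___^_____
___X_X___
___XXX___
___XX____
_________
_________
_________
gen 12: _________
_________
___X>____
___X_X___
___XXX___
___XX____
_________
_________
_________
gen 13: _________
_________
___XX____
___XvX___
___XXX___
___XX____
_________
_________
_________
gen 14: _________
_________
___XX____
___<XX___
___XXX___
___XX____
_________
_________
_________
gen 15: _________
_________
___XX____
____XX___
___vXX___
___XX____
_________
_________
_________

1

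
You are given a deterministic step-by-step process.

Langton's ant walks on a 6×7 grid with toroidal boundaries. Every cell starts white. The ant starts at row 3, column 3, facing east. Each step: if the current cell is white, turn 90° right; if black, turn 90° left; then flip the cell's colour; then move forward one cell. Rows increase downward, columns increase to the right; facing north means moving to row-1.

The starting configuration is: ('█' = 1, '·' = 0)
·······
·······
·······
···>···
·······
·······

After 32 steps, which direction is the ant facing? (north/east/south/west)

west

k=0  ·······
·······
·······
···>···
·······
·······
k=1  ·······
·······
·······
···█···
···v···
·······
k=2  ·······
·······
·······
···█···
··<█···
·······
k=3  ·······
·······
·······
··^█···
··██···
·······
k=4  ·······
·······
·······
··█>···
··██···
·······
k=5  ·······
·······
···^···
··█····
··██···
·······
k=6  ·······
·······
···█>··
··█····
··██···
·······
k=7  ·······
·······
···██··
··█·v··
··██···
·······
k=8  ·······
·······
···██··
··█<█··
··██···
·······
k=9  ·······
·······
···^█··
··███··
··██···
·······
k=10  ·······
·······
··<·█··
··███··
··██···
·······
k=11  ·······
··^····
··█·█··
··███··
··██···
·······
k=12  ·······
··█>···
··█·█··
··███··
··██···
·······
k=13  ·······
··██···
··█v█··
··███··
··██···
·······
k=14  ·······
··██···
··<██··
··███··
··██···
·······
k=15  ·······
··██···
···██··
··v██··
··██···
·······
k=16  ·······
··██···
···██··
···>█··
··██···
·······
k=17  ·······
··██···
···^█··
····█··
··██···
·······
k=18  ·······
··██···
··<·█··
····█··
··██···
·······
k=19  ·······
··^█···
··█·█··
····█··
··██···
·······
k=20  ·······
·<·█···
··█·█··
····█··
··██···
·······
k=21  ·^·····
·█·█···
··█·█··
····█··
··██···
·······
k=22  ·█>····
·█·█···
··█·█··
····█··
··██···
·······
k=23  ·██····
·█v█···
··█·█··
····█··
··██···
·······
k=24  ·██····
·<██···
··█·█··
····█··
··██···
·······
k=25  ·██····
··██···
·v█·█··
····█··
··██···
·······
k=26  ·██····
··██···
<██·█··
····█··
··██···
·······
k=27  ·██····
^·██···
███·█··
····█··
··██···
·······
k=28  ·██····
█>██···
███·█··
····█··
··██···
·······
k=29  ·██····
████···
█v█·█··
····█··
··██···
·······
k=30  ·██····
████···
█·>·█··
····█··
··██···
·······
k=31  ·██····
██^█···
█···█··
····█··
··██···
·······
k=32  ·██····
█<·█···
█···█··
····█··
··██···
·······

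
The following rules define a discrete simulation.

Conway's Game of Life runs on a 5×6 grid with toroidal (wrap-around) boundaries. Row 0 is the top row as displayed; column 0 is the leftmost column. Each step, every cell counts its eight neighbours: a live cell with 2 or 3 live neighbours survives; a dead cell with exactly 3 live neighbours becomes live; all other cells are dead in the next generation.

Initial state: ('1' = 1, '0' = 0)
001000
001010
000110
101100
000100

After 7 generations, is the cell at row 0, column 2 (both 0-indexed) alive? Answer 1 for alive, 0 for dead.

0

gen 0: 001000
001010
000110
101100
000100
gen 1: 001000
001010
010011
001000
010100
gen 2: 011000
011011
011011
111110
010100
gen 3: 000010
000011
000000
000000
000010
gen 4: 000110
000011
000000
000000
000000
gen 5: 000111
000111
000000
000000
000000
gen 6: 000101
000101
000010
000000
000010
gen 7: 000101
000101
000010
000000
000010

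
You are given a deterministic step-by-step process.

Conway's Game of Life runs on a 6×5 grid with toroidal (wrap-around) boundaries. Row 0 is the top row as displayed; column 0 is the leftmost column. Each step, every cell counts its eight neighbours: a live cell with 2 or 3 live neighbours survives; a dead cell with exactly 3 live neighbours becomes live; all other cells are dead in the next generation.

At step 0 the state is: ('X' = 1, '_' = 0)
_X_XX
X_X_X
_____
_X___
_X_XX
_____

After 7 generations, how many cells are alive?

12

[0] _X_XX
X_X_X
_____
_X___
_X_XX
_____
[1] _XXXX
XXX_X
XX___
X_X__
X_X__
_____
[2] ____X
_____
___X_
X_X_X
_____
X___X
[3] X___X
_____
___XX
___XX
_X_X_
X___X
[4] X___X
X__X_
___XX
X____
__XX_
_X_X_
[5] XXXX_
X__X_
X__X_
__X__
_XXXX
XX_X_
[6] ___X_
X__X_
_XXX_
X____
____X
_____
[7] ____X
_X_X_
XXXX_
XXXXX
_____
_____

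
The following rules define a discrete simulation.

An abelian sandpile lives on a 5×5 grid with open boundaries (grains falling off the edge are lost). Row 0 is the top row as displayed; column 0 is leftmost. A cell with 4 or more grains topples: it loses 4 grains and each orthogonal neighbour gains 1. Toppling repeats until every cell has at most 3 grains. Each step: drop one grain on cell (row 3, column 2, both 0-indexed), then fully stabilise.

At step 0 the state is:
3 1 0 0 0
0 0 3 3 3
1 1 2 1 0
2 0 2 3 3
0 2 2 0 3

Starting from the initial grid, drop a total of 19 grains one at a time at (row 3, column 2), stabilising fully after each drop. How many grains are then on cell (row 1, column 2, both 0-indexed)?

3

gen 0: 3 1 0 0 0
0 0 3 3 3
1 1 2 1 0
2 0 2 3 3
0 2 2 0 3
gen 1: 3 1 0 0 0
0 0 3 3 3
1 1 2 1 0
2 0 3 3 3
0 2 2 0 3
gen 2: 3 1 0 0 0
0 0 3 3 3
1 1 3 2 1
2 1 1 1 1
0 2 3 2 0
gen 3: 3 1 0 0 0
0 0 3 3 3
1 1 3 2 1
2 1 2 1 1
0 2 3 2 0
gen 4: 3 1 0 0 0
0 0 3 3 3
1 1 3 2 1
2 1 3 1 1
0 2 3 2 0
gen 5: 3 1 1 1 1
0 1 1 2 0
1 2 2 0 3
2 2 2 3 1
0 3 0 3 0
gen 6: 3 1 1 1 1
0 1 1 2 0
1 2 2 0 3
2 2 3 3 1
0 3 0 3 0
gen 7: 3 1 1 1 1
0 1 1 2 0
1 2 3 1 3
2 3 1 1 2
0 3 2 0 1
gen 8: 3 1 1 1 1
0 1 1 2 0
1 2 3 1 3
2 3 2 1 2
0 3 2 0 1
gen 9: 3 1 1 1 1
0 1 1 2 0
1 2 3 1 3
2 3 3 1 2
0 3 2 0 1
gen 10: 3 1 1 1 1
0 2 2 2 0
2 0 1 2 3
3 2 3 2 2
1 1 0 1 1
gen 11: 3 1 1 1 1
0 2 2 2 0
2 0 2 2 3
3 3 0 3 2
1 1 1 1 1
gen 12: 3 1 1 1 1
0 2 2 2 0
2 0 2 2 3
3 3 1 3 2
1 1 1 1 1
gen 13: 3 1 1 1 1
0 2 2 2 0
2 0 2 2 3
3 3 2 3 2
1 1 1 1 1
gen 14: 3 1 1 1 1
0 2 2 2 0
2 0 2 2 3
3 3 3 3 2
1 1 1 1 1
gen 15: 3 1 1 1 1
0 2 2 2 0
3 1 3 3 3
0 1 2 0 3
2 2 2 2 1
gen 16: 3 1 1 1 1
0 2 2 2 0
3 1 3 3 3
0 1 3 0 3
2 2 2 2 1
gen 17: 3 1 1 1 1
0 2 3 3 1
3 2 1 1 1
0 2 1 3 0
2 2 3 2 2
gen 18: 3 1 1 1 1
0 2 3 3 1
3 2 1 1 1
0 2 2 3 0
2 2 3 2 2
gen 19: 3 1 1 1 1
0 2 3 3 1
3 2 1 1 1
0 2 3 3 0
2 2 3 2 2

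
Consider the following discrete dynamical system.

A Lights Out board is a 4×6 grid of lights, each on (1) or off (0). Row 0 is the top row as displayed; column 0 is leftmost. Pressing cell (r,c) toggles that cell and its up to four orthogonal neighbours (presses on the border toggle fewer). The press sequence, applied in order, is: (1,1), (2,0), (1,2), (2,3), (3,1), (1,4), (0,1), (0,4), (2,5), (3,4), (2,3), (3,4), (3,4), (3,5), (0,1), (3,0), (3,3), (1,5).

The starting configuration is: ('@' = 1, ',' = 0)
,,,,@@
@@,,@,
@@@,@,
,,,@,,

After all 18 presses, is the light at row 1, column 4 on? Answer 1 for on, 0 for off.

0

[0] ,,,,@@
@@,,@,
@@@,@,
,,,@,,
[1] ,@,,@@
,,@,@,
@,@,@,
,,,@,,
[2] ,@,,@@
@,@,@,
,@@,@,
@,,@,,
[3] ,@@,@@
@@,@@,
,@,,@,
@,,@,,
[4] ,@@,@@
@@,,@,
,@@@,,
@,,,,,
[5] ,@@,@@
@@,,@,
,,@@,,
,@@,,,
[6] ,@@,,@
@@,@,@
,,@@@,
,@@,,,
[7] @,,,,@
@,,@,@
,,@@@,
,@@,,,
[8] @,,@@,
@,,@@@
,,@@@,
,@@,,,
[9] @,,@@,
@,,@@,
,,@@,@
,@@,,@
[10] @,,@@,
@,,@@,
,,@@@@
,@@@@,
[11] @,,@@,
@,,,@,
,,,,,@
,@@,@,
[12] @,,@@,
@,,,@,
,,,,@@
,@@@,@
[13] @,,@@,
@,,,@,
,,,,,@
,@@,@,
[14] @,,@@,
@,,,@,
,,,,,,
,@@,,@
[15] ,@@@@,
@@,,@,
,,,,,,
,@@,,@
[16] ,@@@@,
@@,,@,
@,,,,,
@,@,,@
[17] ,@@@@,
@@,,@,
@,,@,,
@,,@@@
[18] ,@@@@@
@@,,,@
@,,@,@
@,,@@@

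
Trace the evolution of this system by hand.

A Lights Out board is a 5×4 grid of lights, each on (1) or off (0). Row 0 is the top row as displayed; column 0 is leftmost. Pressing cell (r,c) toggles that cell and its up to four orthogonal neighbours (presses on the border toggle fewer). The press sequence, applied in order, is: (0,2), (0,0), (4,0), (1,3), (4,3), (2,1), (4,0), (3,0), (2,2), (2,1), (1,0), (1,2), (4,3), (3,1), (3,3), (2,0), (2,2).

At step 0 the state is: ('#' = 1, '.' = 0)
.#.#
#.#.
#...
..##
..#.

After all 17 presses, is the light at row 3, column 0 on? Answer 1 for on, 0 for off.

1

gen 0: .#.#
#.#.
#...
..##
..#.
gen 1: ..#.
#...
#...
..##
..#.
gen 2: ###.
....
#...
..##
..#.
gen 3: ###.
....
#...
#.##
###.
gen 4: ####
..##
#..#
#.##
###.
gen 5: ####
..##
#..#
#.#.
##.#
gen 6: ####
.###
.###
###.
##.#
gen 7: ####
.###
.###
.##.
...#
gen 8: ####
.###
####
#.#.
#..#
gen 9: ####
.#.#
#...
#...
#..#
gen 10: ####
...#
.##.
##..
#..#
gen 11: .###
##.#
###.
##..
#..#
gen 12: .#.#
#.#.
##..
##..
#..#
gen 13: .#.#
#.#.
##..
##.#
#.#.
gen 14: .#.#
#.#.
#...
..##
###.
gen 15: .#.#
#.#.
#..#
....
####
gen 16: .#.#
..#.
.#.#
#...
####
gen 17: .#.#
....
..#.
#.#.
####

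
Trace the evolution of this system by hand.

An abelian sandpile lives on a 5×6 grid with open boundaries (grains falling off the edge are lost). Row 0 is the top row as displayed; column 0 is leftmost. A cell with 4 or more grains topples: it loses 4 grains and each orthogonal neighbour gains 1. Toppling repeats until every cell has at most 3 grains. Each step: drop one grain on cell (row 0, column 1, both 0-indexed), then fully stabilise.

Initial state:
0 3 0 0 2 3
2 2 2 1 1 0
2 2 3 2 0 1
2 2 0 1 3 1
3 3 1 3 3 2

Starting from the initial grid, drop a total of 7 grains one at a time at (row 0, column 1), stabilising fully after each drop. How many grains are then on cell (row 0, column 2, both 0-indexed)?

2

step 0: 0 3 0 0 2 3
2 2 2 1 1 0
2 2 3 2 0 1
2 2 0 1 3 1
3 3 1 3 3 2
step 1: 1 0 1 0 2 3
2 3 2 1 1 0
2 2 3 2 0 1
2 2 0 1 3 1
3 3 1 3 3 2
step 2: 1 1 1 0 2 3
2 3 2 1 1 0
2 2 3 2 0 1
2 2 0 1 3 1
3 3 1 3 3 2
step 3: 1 2 1 0 2 3
2 3 2 1 1 0
2 2 3 2 0 1
2 2 0 1 3 1
3 3 1 3 3 2
step 4: 1 3 1 0 2 3
2 3 2 1 1 0
2 2 3 2 0 1
2 2 0 1 3 1
3 3 1 3 3 2
step 5: 2 1 2 0 2 3
3 0 3 1 1 0
2 3 3 2 0 1
2 2 0 1 3 1
3 3 1 3 3 2
step 6: 2 2 2 0 2 3
3 0 3 1 1 0
2 3 3 2 0 1
2 2 0 1 3 1
3 3 1 3 3 2
step 7: 2 3 2 0 2 3
3 0 3 1 1 0
2 3 3 2 0 1
2 2 0 1 3 1
3 3 1 3 3 2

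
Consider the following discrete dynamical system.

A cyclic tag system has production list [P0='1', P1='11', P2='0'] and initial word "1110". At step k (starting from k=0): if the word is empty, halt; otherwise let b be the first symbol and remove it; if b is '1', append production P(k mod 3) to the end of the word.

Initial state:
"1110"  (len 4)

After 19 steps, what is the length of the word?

0) "1110"  (len 4)
1) "1101"  (len 4)
2) "10111"  (len 5)
3) "01110"  (len 5)
4) "1110"  (len 4)
5) "11011"  (len 5)
6) "10110"  (len 5)
7) "01101"  (len 5)
8) "1101"  (len 4)
9) "1010"  (len 4)
10) "0101"  (len 4)
11) "101"  (len 3)
12) "010"  (len 3)
13) "10"  (len 2)
14) "011"  (len 3)
15) "11"  (len 2)
16) "11"  (len 2)
17) "111"  (len 3)
18) "110"  (len 3)
19) "101"  (len 3)

3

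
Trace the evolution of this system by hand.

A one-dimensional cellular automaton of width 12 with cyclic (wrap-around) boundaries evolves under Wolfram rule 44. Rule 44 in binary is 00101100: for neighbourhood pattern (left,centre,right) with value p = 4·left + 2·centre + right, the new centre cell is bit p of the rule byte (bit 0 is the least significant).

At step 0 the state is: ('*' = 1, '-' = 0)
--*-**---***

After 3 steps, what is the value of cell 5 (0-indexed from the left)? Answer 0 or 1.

0

step 0: --*-**---***
step 1: --***----*--
step 2: --*------*--
step 3: --*------*--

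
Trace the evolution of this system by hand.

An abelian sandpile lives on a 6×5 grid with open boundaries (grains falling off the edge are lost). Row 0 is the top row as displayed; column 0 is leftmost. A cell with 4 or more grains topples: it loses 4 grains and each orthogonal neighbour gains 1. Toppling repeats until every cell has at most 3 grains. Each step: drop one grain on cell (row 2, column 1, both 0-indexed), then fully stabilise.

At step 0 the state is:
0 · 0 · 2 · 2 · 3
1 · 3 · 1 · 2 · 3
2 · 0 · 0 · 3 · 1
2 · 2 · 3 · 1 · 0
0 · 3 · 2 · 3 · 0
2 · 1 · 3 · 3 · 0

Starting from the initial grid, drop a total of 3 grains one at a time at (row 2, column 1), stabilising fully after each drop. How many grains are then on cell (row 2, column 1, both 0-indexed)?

3

gen 0: 0 · 0 · 2 · 2 · 3
1 · 3 · 1 · 2 · 3
2 · 0 · 0 · 3 · 1
2 · 2 · 3 · 1 · 0
0 · 3 · 2 · 3 · 0
2 · 1 · 3 · 3 · 0
gen 1: 0 · 0 · 2 · 2 · 3
1 · 3 · 1 · 2 · 3
2 · 1 · 0 · 3 · 1
2 · 2 · 3 · 1 · 0
0 · 3 · 2 · 3 · 0
2 · 1 · 3 · 3 · 0
gen 2: 0 · 0 · 2 · 2 · 3
1 · 3 · 1 · 2 · 3
2 · 2 · 0 · 3 · 1
2 · 2 · 3 · 1 · 0
0 · 3 · 2 · 3 · 0
2 · 1 · 3 · 3 · 0
gen 3: 0 · 0 · 2 · 2 · 3
1 · 3 · 1 · 2 · 3
2 · 3 · 0 · 3 · 1
2 · 2 · 3 · 1 · 0
0 · 3 · 2 · 3 · 0
2 · 1 · 3 · 3 · 0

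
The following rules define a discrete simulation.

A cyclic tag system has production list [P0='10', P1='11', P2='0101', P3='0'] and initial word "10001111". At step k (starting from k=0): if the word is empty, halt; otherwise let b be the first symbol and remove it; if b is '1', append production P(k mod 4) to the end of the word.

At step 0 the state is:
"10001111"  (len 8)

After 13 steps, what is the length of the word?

t=0: "10001111"  (len 8)
t=1: "000111110"  (len 9)
t=2: "00111110"  (len 8)
t=3: "0111110"  (len 7)
t=4: "111110"  (len 6)
t=5: "1111010"  (len 7)
t=6: "11101011"  (len 8)
t=7: "11010110101"  (len 11)
t=8: "10101101010"  (len 11)
t=9: "010110101010"  (len 12)
t=10: "10110101010"  (len 11)
t=11: "01101010100101"  (len 14)
t=12: "1101010100101"  (len 13)
t=13: "10101010010110"  (len 14)

14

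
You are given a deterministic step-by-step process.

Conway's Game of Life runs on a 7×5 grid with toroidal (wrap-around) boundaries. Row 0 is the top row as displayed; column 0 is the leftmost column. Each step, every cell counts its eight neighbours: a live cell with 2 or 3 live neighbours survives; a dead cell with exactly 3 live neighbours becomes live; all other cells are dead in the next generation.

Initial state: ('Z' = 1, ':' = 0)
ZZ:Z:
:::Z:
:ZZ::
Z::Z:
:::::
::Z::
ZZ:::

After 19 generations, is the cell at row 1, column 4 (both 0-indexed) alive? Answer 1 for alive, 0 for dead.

1

0) ZZ:Z:
:::Z:
:ZZ::
Z::Z:
:::::
::Z::
ZZ:::
1) ZZ:::
Z::ZZ
:ZZZZ
:ZZ::
:::::
:Z:::
Z:::Z
2) :Z:Z:
:::::
:::::
ZZ:::
:ZZ::
Z::::
::::Z
3) :::::
:::::
:::::
ZZZ::
::Z::
ZZ:::
Z:::Z
4) :::::
:::::
:Z:::
:ZZ::
::Z::
ZZ::Z
ZZ::Z
5) Z::::
:::::
:ZZ::
:ZZ::
::ZZ:
::ZZZ
:Z::Z
6) Z::::
:Z:::
:ZZ::
:::::
::::Z
ZZ::Z
:ZZ:Z
7) Z:Z::
ZZZ::
:ZZ::
:::::
::::Z
:ZZ:Z
::ZZZ
8) Z::::
Z::Z:
Z:Z::
:::::
Z::Z:
:ZZ:Z
::::Z
9) Z::::
Z::::
:Z::Z
:Z::Z
ZZZZZ
:ZZ:Z
:Z:ZZ
10) ZZ:::
ZZ::Z
:Z::Z
:::::
:::::
:::::
:Z:ZZ
11) :::Z:
::Z:Z
:Z::Z
:::::
:::::
:::::
:ZZ:Z
12) ZZ::Z
Z:Z:Z
Z::Z:
:::::
:::::
:::::
::ZZ:
13) :::::
::Z::
ZZ:Z:
:::::
:::::
:::::
ZZZZZ
14) Z:::Z
:ZZ::
:ZZ::
:::::
:::::
ZZZZZ
ZZZZZ
15) :::::
::ZZ:
:ZZ::
:::::
ZZZZZ
:::::
:::::
16) :::::
:ZZZ:
:ZZZ:
::::Z
ZZZZZ
ZZZZZ
:::::
17) ::Z::
:Z:Z:
ZZ::Z
:::::
:::::
:::::
ZZZZZ
18) :::::
:Z:ZZ
ZZZ:Z
Z::::
:::::
ZZZZZ
ZZZZZ
19) :::::
:Z:ZZ
::Z::
Z:::Z
::ZZ:
:::::
:::::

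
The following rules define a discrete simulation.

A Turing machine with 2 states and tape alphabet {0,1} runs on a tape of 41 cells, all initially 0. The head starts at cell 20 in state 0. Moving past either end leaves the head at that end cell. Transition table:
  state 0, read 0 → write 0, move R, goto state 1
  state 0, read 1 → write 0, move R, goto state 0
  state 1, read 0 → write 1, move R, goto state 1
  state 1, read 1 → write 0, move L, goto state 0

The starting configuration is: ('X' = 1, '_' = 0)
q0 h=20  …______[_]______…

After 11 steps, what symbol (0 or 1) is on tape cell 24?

[0] q0 h=20  …______[_]______…
[1] q1 h=21  …______[_]______…
[2] q1 h=22  …_____X[_]______…
[3] q1 h=23  …____XX[_]______…
[4] q1 h=24  …___XXX[_]______…
[5] q1 h=25  …__XXXX[_]______…
[6] q1 h=26  …_XXXXX[_]______…
[7] q1 h=27  …XXXXXX[_]______…
[8] q1 h=28  …XXXXXX[_]______…
[9] q1 h=29  …XXXXXX[_]______…
[10] q1 h=30  …XXXXXX[_]______…
[11] q1 h=31  …XXXXXX[_]______…

1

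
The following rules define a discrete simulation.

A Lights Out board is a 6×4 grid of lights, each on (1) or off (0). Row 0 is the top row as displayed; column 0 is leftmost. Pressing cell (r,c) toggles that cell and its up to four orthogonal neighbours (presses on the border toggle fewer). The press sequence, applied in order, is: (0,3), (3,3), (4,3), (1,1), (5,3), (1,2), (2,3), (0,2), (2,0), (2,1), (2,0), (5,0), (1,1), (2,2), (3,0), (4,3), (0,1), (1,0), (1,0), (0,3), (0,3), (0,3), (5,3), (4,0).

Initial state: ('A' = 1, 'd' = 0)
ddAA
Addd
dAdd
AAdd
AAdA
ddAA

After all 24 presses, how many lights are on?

11

0) ddAA
Addd
dAdd
AAdd
AAdA
ddAA
1) dddd
AddA
dAdd
AAdd
AAdA
ddAA
2) dddd
AddA
dAdA
AAAA
AAdd
ddAA
3) dddd
AddA
dAdA
AAAd
AAAA
ddAd
4) dAdd
dAAA
dddA
AAAd
AAAA
ddAd
5) dAdd
dAAA
dddA
AAAd
AAAd
dddA
6) dAAd
dddd
ddAA
AAAd
AAAd
dddA
7) dAAd
dddA
dddd
AAAA
AAAd
dddA
8) dddA
ddAA
dddd
AAAA
AAAd
dddA
9) dddA
AdAA
AAdd
dAAA
AAAd
dddA
10) dddA
AAAA
ddAd
ddAA
AAAd
dddA
11) dddA
dAAA
AAAd
AdAA
AAAd
dddA
12) dddA
dAAA
AAAd
AdAA
dAAd
AAdA
13) dAdA
AddA
AdAd
AdAA
dAAd
AAdA
14) dAdA
AdAA
AAdA
AddA
dAAd
AAdA
15) dAdA
AdAA
dAdA
dAdA
AAAd
AAdA
16) dAdA
AdAA
dAdA
dAdd
AAdA
AAdd
17) AdAA
AAAA
dAdA
dAdd
AAdA
AAdd
18) ddAA
ddAA
AAdA
dAdd
AAdA
AAdd
19) AdAA
AAAA
dAdA
dAdd
AAdA
AAdd
20) Addd
AAAd
dAdA
dAdd
AAdA
AAdd
21) AdAA
AAAA
dAdA
dAdd
AAdA
AAdd
22) Addd
AAAd
dAdA
dAdd
AAdA
AAdd
23) Addd
AAAd
dAdA
dAdd
AAdd
AAAA
24) Addd
AAAd
dAdA
AAdd
dddd
dAAA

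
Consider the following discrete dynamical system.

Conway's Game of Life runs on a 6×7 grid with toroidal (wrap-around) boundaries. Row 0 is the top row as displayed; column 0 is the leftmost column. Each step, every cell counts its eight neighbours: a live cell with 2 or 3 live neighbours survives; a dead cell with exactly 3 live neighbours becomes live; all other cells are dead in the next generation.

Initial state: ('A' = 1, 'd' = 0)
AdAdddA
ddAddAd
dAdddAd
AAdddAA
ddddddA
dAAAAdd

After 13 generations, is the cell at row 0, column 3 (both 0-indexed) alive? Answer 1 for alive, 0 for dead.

step 0: AdAdddA
ddAddAd
dAdddAd
AAdddAA
ddddddA
dAAAAdd
step 1: AdddAAA
AdAddAd
dAAdAAd
dAdddAd
dddAAdA
dAAAdAA
step 2: ddddddd
AdAdddd
AdAAAAd
AAddddA
dAdAddA
dAAdddd
step 3: ddAdddd
ddAdAdA
ddAAAAd
ddddddd
ddddddA
AAAdddd
step 4: AdAdddd
dAAdAdd
ddAdAAd
dddAAAd
AAddddd
AAAdddd
step 5: Adddddd
ddAdAAd
dAAdddd
dAAAdAA
AddAAdA
ddAdddA
step 6: dAdAdAA
ddAAddd
AdddddA
dddddAA
ddddAdd
dAdAdAA
step 7: dAdAdAA
dAAAAAd
AddddAA
AddddAA
AdddAdd
dddAddA
step 8: dAddddA
dAdAddd
ddAAddd
dAddAdd
AdddAdd
ddAAddA
step 9: dAdAddd
AAdAddd
dAdAAdd
dAAdAdd
AAAdAAd
dAAAdAA
step 10: dddAddA
AAdAddd
ddddAdd
ddddddd
ddddddd
dddddAA
step 11: ddAdAAA
AdAAAdd
ddddddd
ddddddd
ddddddd
dddddAA
step 12: AAAdddd
dAAdAdA
dddAddd
ddddddd
ddddddd
ddddAdA
step 13: ddAdddA
ddddddd
ddAAddd
ddddddd
ddddddd
AAddddd

0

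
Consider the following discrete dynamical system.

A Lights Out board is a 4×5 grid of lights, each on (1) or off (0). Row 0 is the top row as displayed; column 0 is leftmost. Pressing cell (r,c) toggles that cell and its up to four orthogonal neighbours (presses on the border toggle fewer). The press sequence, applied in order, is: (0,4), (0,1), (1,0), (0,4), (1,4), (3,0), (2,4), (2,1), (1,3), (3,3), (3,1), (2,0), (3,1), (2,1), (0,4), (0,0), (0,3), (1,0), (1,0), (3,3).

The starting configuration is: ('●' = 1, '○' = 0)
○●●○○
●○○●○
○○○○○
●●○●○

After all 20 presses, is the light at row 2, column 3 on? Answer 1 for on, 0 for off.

gen 0: ○●●○○
●○○●○
○○○○○
●●○●○
gen 1: ○●●●●
●○○●●
○○○○○
●●○●○
gen 2: ●○○●●
●●○●●
○○○○○
●●○●○
gen 3: ○○○●●
○○○●●
●○○○○
●●○●○
gen 4: ○○○○○
○○○●○
●○○○○
●●○●○
gen 5: ○○○○●
○○○○●
●○○○●
●●○●○
gen 6: ○○○○●
○○○○●
○○○○●
○○○●○
gen 7: ○○○○●
○○○○○
○○○●○
○○○●●
gen 8: ○○○○●
○●○○○
●●●●○
○●○●●
gen 9: ○○○●●
○●●●●
●●●○○
○●○●●
gen 10: ○○○●●
○●●●●
●●●●○
○●●○○
gen 11: ○○○●●
○●●●●
●○●●○
●○○○○
gen 12: ○○○●●
●●●●●
○●●●○
○○○○○
gen 13: ○○○●●
●●●●●
○○●●○
●●●○○
gen 14: ○○○●●
●○●●●
●●○●○
●○●○○
gen 15: ○○○○○
●○●●○
●●○●○
●○●○○
gen 16: ●●○○○
○○●●○
●●○●○
●○●○○
gen 17: ●●●●●
○○●○○
●●○●○
●○●○○
gen 18: ○●●●●
●●●○○
○●○●○
●○●○○
gen 19: ●●●●●
○○●○○
●●○●○
●○●○○
gen 20: ●●●●●
○○●○○
●●○○○
●○○●●

0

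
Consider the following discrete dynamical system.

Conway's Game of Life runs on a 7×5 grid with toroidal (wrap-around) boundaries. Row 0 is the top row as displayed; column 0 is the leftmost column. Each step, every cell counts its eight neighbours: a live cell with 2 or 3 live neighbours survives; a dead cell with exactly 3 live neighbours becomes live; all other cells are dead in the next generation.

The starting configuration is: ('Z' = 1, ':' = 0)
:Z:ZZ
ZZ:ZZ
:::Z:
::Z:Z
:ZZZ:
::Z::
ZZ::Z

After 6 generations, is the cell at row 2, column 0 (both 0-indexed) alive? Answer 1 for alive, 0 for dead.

step 0: :Z:ZZ
ZZ:ZZ
:::Z:
::Z:Z
:ZZZ:
::Z::
ZZ::Z
step 1: :::::
:Z:::
:Z:::
:Z::Z
:Z:::
::::Z
:Z::Z
step 2: Z::::
:::::
:ZZ::
:ZZ::
:::::
:::::
Z::::
step 3: :::::
:Z:::
:ZZ::
:ZZ::
:::::
:::::
:::::
step 4: :::::
:ZZ::
Z::::
:ZZ::
:::::
:::::
:::::
step 5: :::::
:Z:::
Z::::
:Z:::
:::::
:::::
:::::
step 6: :::::
:::::
ZZ:::
:::::
:::::
:::::
:::::

1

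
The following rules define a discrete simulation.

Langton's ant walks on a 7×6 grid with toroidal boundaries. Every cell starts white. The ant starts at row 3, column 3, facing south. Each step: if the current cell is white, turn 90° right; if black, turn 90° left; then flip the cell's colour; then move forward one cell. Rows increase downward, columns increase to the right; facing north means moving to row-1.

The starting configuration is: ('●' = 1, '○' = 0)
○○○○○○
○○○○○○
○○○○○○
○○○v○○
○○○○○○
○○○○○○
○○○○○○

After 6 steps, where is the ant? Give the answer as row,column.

4,4

0) ○○○○○○
○○○○○○
○○○○○○
○○○v○○
○○○○○○
○○○○○○
○○○○○○
1) ○○○○○○
○○○○○○
○○○○○○
○○<●○○
○○○○○○
○○○○○○
○○○○○○
2) ○○○○○○
○○○○○○
○○^○○○
○○●●○○
○○○○○○
○○○○○○
○○○○○○
3) ○○○○○○
○○○○○○
○○●>○○
○○●●○○
○○○○○○
○○○○○○
○○○○○○
4) ○○○○○○
○○○○○○
○○●●○○
○○●v○○
○○○○○○
○○○○○○
○○○○○○
5) ○○○○○○
○○○○○○
○○●●○○
○○●○>○
○○○○○○
○○○○○○
○○○○○○
6) ○○○○○○
○○○○○○
○○●●○○
○○●○●○
○○○○v○
○○○○○○
○○○○○○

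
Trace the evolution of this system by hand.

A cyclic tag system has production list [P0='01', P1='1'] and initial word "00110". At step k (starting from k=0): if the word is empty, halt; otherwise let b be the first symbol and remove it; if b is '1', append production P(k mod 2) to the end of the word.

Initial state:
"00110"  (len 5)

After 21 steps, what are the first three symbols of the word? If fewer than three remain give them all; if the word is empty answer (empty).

[0] "00110"  (len 5)
[1] "0110"  (len 4)
[2] "110"  (len 3)
[3] "1001"  (len 4)
[4] "0011"  (len 4)
[5] "011"  (len 3)
[6] "11"  (len 2)
[7] "101"  (len 3)
[8] "011"  (len 3)
[9] "11"  (len 2)
[10] "11"  (len 2)
[11] "101"  (len 3)
[12] "011"  (len 3)
[13] "11"  (len 2)
[14] "11"  (len 2)
[15] "101"  (len 3)
[16] "011"  (len 3)
[17] "11"  (len 2)
[18] "11"  (len 2)
[19] "101"  (len 3)
[20] "011"  (len 3)
[21] "11"  (len 2)

11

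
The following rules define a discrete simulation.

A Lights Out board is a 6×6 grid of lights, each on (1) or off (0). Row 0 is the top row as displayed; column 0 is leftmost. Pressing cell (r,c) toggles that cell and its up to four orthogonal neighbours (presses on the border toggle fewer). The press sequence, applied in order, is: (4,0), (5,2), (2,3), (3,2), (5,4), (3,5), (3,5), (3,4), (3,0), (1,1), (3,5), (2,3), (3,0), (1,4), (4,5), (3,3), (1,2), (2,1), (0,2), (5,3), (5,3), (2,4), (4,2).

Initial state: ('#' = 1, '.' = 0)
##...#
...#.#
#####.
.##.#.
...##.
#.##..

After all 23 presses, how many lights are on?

gen 0: ##...#
...#.#
#####.
.##.#.
...##.
#.##..
gen 1: ##...#
...#.#
#####.
###.#.
##.##.
..##..
gen 2: ##...#
...#.#
#####.
###.#.
#####.
.#....
gen 3: ##...#
.....#
##....
#####.
#####.
.#....
gen 4: ##...#
.....#
###...
#...#.
##.##.
.#....
gen 5: ##...#
.....#
###...
#...#.
##.#..
.#.###
gen 6: ##...#
.....#
###..#
#....#
##.#.#
.#.###
gen 7: ##...#
.....#
###...
#...#.
##.#..
.#.###
gen 8: ##...#
.....#
###.#.
#..#.#
##.##.
.#.###
gen 9: ##...#
.....#
.##.#.
.#.#.#
.#.##.
.#.###
gen 10: #....#
###..#
..#.#.
.#.#.#
.#.##.
.#.###
gen 11: #....#
###..#
..#.##
.#.##.
.#.###
.#.###
gen 12: #....#
####.#
...#.#
.#..#.
.#.###
.#.###
gen 13: #....#
####.#
#..#.#
#...#.
##.###
.#.###
gen 14: #...##
###.#.
#..###
#...#.
##.###
.#.###
gen 15: #...##
###.#.
#..###
#...##
##.#..
.#.##.
gen 16: #...##
###.#.
#...##
#.##.#
##....
.#.##.
gen 17: #.#.##
#..##.
#.#.##
#.##.#
##....
.#.##.
gen 18: #.#.##
##.##.
.#..##
####.#
##....
.#.##.
gen 19: ##.###
#####.
.#..##
####.#
##....
.#.##.
gen 20: ##.###
#####.
.#..##
####.#
##.#..
.##...
gen 21: ##.###
#####.
.#..##
####.#
##....
.#.##.
gen 22: ##.###
####..
.#.#..
######
##....
.#.##.
gen 23: ##.###
####..
.#.#..
##.###
#.##..
.####.

23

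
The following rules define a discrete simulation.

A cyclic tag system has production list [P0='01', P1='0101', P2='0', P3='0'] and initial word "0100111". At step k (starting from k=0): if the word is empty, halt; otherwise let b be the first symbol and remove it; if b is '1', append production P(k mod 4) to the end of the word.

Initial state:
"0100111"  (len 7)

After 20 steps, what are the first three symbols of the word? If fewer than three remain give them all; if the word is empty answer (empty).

t=0: "0100111"  (len 7)
t=1: "100111"  (len 6)
t=2: "001110101"  (len 9)
t=3: "01110101"  (len 8)
t=4: "1110101"  (len 7)
t=5: "11010101"  (len 8)
t=6: "10101010101"  (len 11)
t=7: "01010101010"  (len 11)
t=8: "1010101010"  (len 10)
t=9: "01010101001"  (len 11)
t=10: "1010101001"  (len 10)
t=11: "0101010010"  (len 10)
t=12: "101010010"  (len 9)
t=13: "0101001001"  (len 10)
t=14: "101001001"  (len 9)
t=15: "010010010"  (len 9)
t=16: "10010010"  (len 8)
t=17: "001001001"  (len 9)
t=18: "01001001"  (len 8)
t=19: "1001001"  (len 7)
t=20: "0010010"  (len 7)

001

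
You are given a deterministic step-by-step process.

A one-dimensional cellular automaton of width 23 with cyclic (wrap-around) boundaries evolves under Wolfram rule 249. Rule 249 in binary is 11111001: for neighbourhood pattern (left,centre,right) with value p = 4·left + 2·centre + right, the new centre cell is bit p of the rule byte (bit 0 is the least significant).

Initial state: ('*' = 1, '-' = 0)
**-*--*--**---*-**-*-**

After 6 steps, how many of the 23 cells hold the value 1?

23

gen 0: **-*--*--**---*-**-*-**
gen 1: ***-*--*-****--****-***
gen 2: ****-*--******-********
gen 3: *****-*-***************
gen 4: ******-****************
gen 5: ***********************
gen 6: ***********************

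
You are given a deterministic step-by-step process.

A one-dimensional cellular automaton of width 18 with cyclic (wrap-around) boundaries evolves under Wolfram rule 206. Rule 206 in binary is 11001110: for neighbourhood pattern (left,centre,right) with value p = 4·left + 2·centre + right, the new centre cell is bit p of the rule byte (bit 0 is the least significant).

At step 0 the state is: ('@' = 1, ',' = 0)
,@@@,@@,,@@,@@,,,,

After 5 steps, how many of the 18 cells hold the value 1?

14

step 0: ,@@@,@@,,@@,@@,,,,
step 1: @@@@,@@,@@@,@@,,,,
step 2: @@@@,@@,@@@,@@,,,@
step 3: @@@@,@@,@@@,@@,,@@
step 4: @@@@,@@,@@@,@@,@@@
step 5: @@@@,@@,@@@,@@,@@@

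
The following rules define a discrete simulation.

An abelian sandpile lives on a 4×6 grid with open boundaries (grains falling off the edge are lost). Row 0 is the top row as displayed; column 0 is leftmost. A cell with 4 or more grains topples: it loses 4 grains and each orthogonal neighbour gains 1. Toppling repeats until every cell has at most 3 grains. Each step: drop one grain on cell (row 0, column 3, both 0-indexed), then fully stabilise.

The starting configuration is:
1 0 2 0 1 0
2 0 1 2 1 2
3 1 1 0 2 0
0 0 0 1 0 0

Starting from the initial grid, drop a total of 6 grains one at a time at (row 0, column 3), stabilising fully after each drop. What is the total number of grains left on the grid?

25

t=0: 1 0 2 0 1 0
2 0 1 2 1 2
3 1 1 0 2 0
0 0 0 1 0 0
t=1: 1 0 2 1 1 0
2 0 1 2 1 2
3 1 1 0 2 0
0 0 0 1 0 0
t=2: 1 0 2 2 1 0
2 0 1 2 1 2
3 1 1 0 2 0
0 0 0 1 0 0
t=3: 1 0 2 3 1 0
2 0 1 2 1 2
3 1 1 0 2 0
0 0 0 1 0 0
t=4: 1 0 3 0 2 0
2 0 1 3 1 2
3 1 1 0 2 0
0 0 0 1 0 0
t=5: 1 0 3 1 2 0
2 0 1 3 1 2
3 1 1 0 2 0
0 0 0 1 0 0
t=6: 1 0 3 2 2 0
2 0 1 3 1 2
3 1 1 0 2 0
0 0 0 1 0 0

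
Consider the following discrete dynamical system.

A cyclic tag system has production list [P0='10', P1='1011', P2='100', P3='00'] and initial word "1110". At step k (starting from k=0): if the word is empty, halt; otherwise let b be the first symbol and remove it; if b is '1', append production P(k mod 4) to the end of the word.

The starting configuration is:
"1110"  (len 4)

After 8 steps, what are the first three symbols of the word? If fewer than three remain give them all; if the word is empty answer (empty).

111

t=0: "1110"  (len 4)
t=1: "11010"  (len 5)
t=2: "10101011"  (len 8)
t=3: "0101011100"  (len 10)
t=4: "101011100"  (len 9)
t=5: "0101110010"  (len 10)
t=6: "101110010"  (len 9)
t=7: "01110010100"  (len 11)
t=8: "1110010100"  (len 10)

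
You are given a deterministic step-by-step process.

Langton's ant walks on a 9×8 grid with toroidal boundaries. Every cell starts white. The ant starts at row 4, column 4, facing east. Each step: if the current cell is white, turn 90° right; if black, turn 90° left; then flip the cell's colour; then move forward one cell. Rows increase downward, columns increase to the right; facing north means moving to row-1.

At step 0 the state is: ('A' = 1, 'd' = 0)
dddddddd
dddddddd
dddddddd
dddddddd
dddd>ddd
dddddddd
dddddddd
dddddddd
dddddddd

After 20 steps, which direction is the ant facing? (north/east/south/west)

step 0: dddddddd
dddddddd
dddddddd
dddddddd
dddd>ddd
dddddddd
dddddddd
dddddddd
dddddddd
step 1: dddddddd
dddddddd
dddddddd
dddddddd
ddddAddd
ddddvddd
dddddddd
dddddddd
dddddddd
step 2: dddddddd
dddddddd
dddddddd
dddddddd
ddddAddd
ddd<Addd
dddddddd
dddddddd
dddddddd
step 3: dddddddd
dddddddd
dddddddd
dddddddd
ddd^Addd
dddAAddd
dddddddd
dddddddd
dddddddd
step 4: dddddddd
dddddddd
dddddddd
dddddddd
dddA>ddd
dddAAddd
dddddddd
dddddddd
dddddddd
step 5: dddddddd
dddddddd
dddddddd
dddd^ddd
dddAdddd
dddAAddd
dddddddd
dddddddd
dddddddd
step 6: dddddddd
dddddddd
dddddddd
ddddA>dd
dddAdddd
dddAAddd
dddddddd
dddddddd
dddddddd
step 7: dddddddd
dddddddd
dddddddd
ddddAAdd
dddAdvdd
dddAAddd
dddddddd
dddddddd
dddddddd
step 8: dddddddd
dddddddd
dddddddd
ddddAAdd
dddA<Add
dddAAddd
dddddddd
dddddddd
dddddddd
step 9: dddddddd
dddddddd
dddddddd
dddd^Add
dddAAAdd
dddAAddd
dddddddd
dddddddd
dddddddd
step 10: dddddddd
dddddddd
dddddddd
ddd<dAdd
dddAAAdd
dddAAddd
dddddddd
dddddddd
dddddddd
step 11: dddddddd
dddddddd
ddd^dddd
dddAdAdd
dddAAAdd
dddAAddd
dddddddd
dddddddd
dddddddd
step 12: dddddddd
dddddddd
dddA>ddd
dddAdAdd
dddAAAdd
dddAAddd
dddddddd
dddddddd
dddddddd
step 13: dddddddd
dddddddd
dddAAddd
dddAvAdd
dddAAAdd
dddAAddd
dddddddd
dddddddd
dddddddd
step 14: dddddddd
dddddddd
dddAAddd
ddd<AAdd
dddAAAdd
dddAAddd
dddddddd
dddddddd
dddddddd
step 15: dddddddd
dddddddd
dddAAddd
ddddAAdd
dddvAAdd
dddAAddd
dddddddd
dddddddd
dddddddd
step 16: dddddddd
dddddddd
dddAAddd
ddddAAdd
dddd>Add
dddAAddd
dddddddd
dddddddd
dddddddd
step 17: dddddddd
dddddddd
dddAAddd
dddd^Add
dddddAdd
dddAAddd
dddddddd
dddddddd
dddddddd
step 18: dddddddd
dddddddd
dddAAddd
ddd<dAdd
dddddAdd
dddAAddd
dddddddd
dddddddd
dddddddd
step 19: dddddddd
dddddddd
ddd^Addd
dddAdAdd
dddddAdd
dddAAddd
dddddddd
dddddddd
dddddddd
step 20: dddddddd
dddddddd
dd<dAddd
dddAdAdd
dddddAdd
dddAAddd
dddddddd
dddddddd
dddddddd

west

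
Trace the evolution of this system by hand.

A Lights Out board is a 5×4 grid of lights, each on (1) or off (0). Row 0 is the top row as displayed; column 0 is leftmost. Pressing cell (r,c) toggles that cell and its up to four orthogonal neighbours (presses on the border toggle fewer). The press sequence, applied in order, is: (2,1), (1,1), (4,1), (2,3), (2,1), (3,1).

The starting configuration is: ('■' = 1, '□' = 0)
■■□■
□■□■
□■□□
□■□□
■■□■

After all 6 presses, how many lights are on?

14

0) ■■□■
□■□■
□■□□
□■□□
■■□■
1) ■■□■
□□□■
■□■□
□□□□
■■□■
2) ■□□■
■■■■
■■■□
□□□□
■■□■
3) ■□□■
■■■■
■■■□
□■□□
□□■■
4) ■□□■
■■■□
■■□■
□■□■
□□■■
5) ■□□■
■□■□
□□■■
□□□■
□□■■
6) ■□□■
■□■□
□■■■
■■■■
□■■■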